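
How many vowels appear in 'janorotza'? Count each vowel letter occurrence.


Scanning each character of 'janorotza':
  Position 1: 'j' -> consonant (running count: 0)
  Position 2: 'a' -> vowel (running count: 1)
  Position 3: 'n' -> consonant (running count: 1)
  Position 4: 'o' -> vowel (running count: 2)
  Position 5: 'r' -> consonant (running count: 2)
  Position 6: 'o' -> vowel (running count: 3)
  Position 7: 't' -> consonant (running count: 3)
  Position 8: 'z' -> consonant (running count: 3)
  Position 9: 'a' -> vowel (running count: 4)
Total vowels: 4

4


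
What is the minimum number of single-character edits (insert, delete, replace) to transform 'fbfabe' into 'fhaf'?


Building DP table for s1='fbfabe' (len 6) and s2='fhaf' (len 4):
       f  h  a  f
    0  1  2  3  4
  f 1  0  1  2  3
  b 2  1  1  2  3
  f 3  2  2  2  2
  a 4  3  3  2  3
  b 5  4  4  3  3
  e 6  5  5  4  4
Edit distance = dp[6][4] = 4

4


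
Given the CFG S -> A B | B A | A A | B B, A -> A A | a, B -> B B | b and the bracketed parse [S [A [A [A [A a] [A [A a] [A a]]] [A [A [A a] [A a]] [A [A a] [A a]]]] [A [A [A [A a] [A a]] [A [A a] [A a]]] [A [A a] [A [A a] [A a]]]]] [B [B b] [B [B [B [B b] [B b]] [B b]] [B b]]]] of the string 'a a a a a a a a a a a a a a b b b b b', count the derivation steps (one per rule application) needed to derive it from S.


Every bracketed nonterminal node [X ...] in the tree is produced by exactly one rule application.
Reading the tree off as a leftmost derivation:
  Step 1: S  =>  A B   (applied S -> A B)
  Step 2: A B  =>  A A B   (applied A -> A A)
  Step 3: A A B  =>  A A A B   (applied A -> A A)
  Step 4: A A A B  =>  A A A A B   (applied A -> A A)
  Step 5: A A A A B  =>  a A A A B   (applied A -> a)
  Step 6: a A A A B  =>  a A A A A B   (applied A -> A A)
  Step 7: a A A A A B  =>  a a A A A B   (applied A -> a)
  Step 8: a a A A A B  =>  a a a A A B   (applied A -> a)
  Step 9: a a a A A B  =>  a a a A A A B   (applied A -> A A)
  Step 10: a a a A A A B  =>  a a a A A A A B   (applied A -> A A)
  Step 11: a a a A A A A B  =>  a a a a A A A B   (applied A -> a)
  Step 12: a a a a A A A B  =>  a a a a a A A B   (applied A -> a)
  Step 13: a a a a a A A B  =>  a a a a a A A A B   (applied A -> A A)
  Step 14: a a a a a A A A B  =>  a a a a a a A A B   (applied A -> a)
  Step 15: a a a a a a A A B  =>  a a a a a a a A B   (applied A -> a)
  Step 16: a a a a a a a A B  =>  a a a a a a a A A B   (applied A -> A A)
  Step 17: a a a a a a a A A B  =>  a a a a a a a A A A B   (applied A -> A A)
  Step 18: a a a a a a a A A A B  =>  a a a a a a a A A A A B   (applied A -> A A)
  Step 19: a a a a a a a A A A A B  =>  a a a a a a a a A A A B   (applied A -> a)
  Step 20: a a a a a a a a A A A B  =>  a a a a a a a a a A A B   (applied A -> a)
  Step 21: a a a a a a a a a A A B  =>  a a a a a a a a a A A A B   (applied A -> A A)
  Step 22: a a a a a a a a a A A A B  =>  a a a a a a a a a a A A B   (applied A -> a)
  Step 23: a a a a a a a a a a A A B  =>  a a a a a a a a a a a A B   (applied A -> a)
  Step 24: a a a a a a a a a a a A B  =>  a a a a a a a a a a a A A B   (applied A -> A A)
  Step 25: a a a a a a a a a a a A A B  =>  a a a a a a a a a a a a A B   (applied A -> a)
  Step 26: a a a a a a a a a a a a A B  =>  a a a a a a a a a a a a A A B   (applied A -> A A)
  Step 27: a a a a a a a a a a a a A A B  =>  a a a a a a a a a a a a a A B   (applied A -> a)
  Step 28: a a a a a a a a a a a a a A B  =>  a a a a a a a a a a a a a a B   (applied A -> a)
  Step 29: a a a a a a a a a a a a a a B  =>  a a a a a a a a a a a a a a B B   (applied B -> B B)
  Step 30: a a a a a a a a a a a a a a B B  =>  a a a a a a a a a a a a a a b B   (applied B -> b)
  Step 31: a a a a a a a a a a a a a a b B  =>  a a a a a a a a a a a a a a b B B   (applied B -> B B)
  Step 32: a a a a a a a a a a a a a a b B B  =>  a a a a a a a a a a a a a a b B B B   (applied B -> B B)
  Step 33: a a a a a a a a a a a a a a b B B B  =>  a a a a a a a a a a a a a a b B B B B   (applied B -> B B)
  Step 34: a a a a a a a a a a a a a a b B B B B  =>  a a a a a a a a a a a a a a b b B B B   (applied B -> b)
  Step 35: a a a a a a a a a a a a a a b b B B B  =>  a a a a a a a a a a a a a a b b b B B   (applied B -> b)
  Step 36: a a a a a a a a a a a a a a b b b B B  =>  a a a a a a a a a a a a a a b b b b B   (applied B -> b)
  Step 37: a a a a a a a a a a a a a a b b b b B  =>  a a a a a a a a a a a a a a b b b b b   (applied B -> b)
Final yield: a a a a a a a a a a a a a a b b b b b
Total rewrite steps: 37

37


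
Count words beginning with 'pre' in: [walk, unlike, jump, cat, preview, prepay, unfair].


Checking each word for prefix 'pre':
  'walk' -> no (count: 0)
  'unlike' -> no (count: 0)
  'jump' -> no (count: 0)
  'cat' -> no (count: 0)
  'preview' -> YES, starts with 'pre' (count: 1)
  'prepay' -> YES, starts with 'pre' (count: 2)
  'unfair' -> no (count: 2)
Total with prefix 'pre': 2

2


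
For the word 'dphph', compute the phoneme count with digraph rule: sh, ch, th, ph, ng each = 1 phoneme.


Parsing 'dphph' greedily, digraphs first:
  'd' -> consonant phoneme (phonemes so far: 1)
  'ph' -> digraph (1 consonant phoneme) (phonemes so far: 2)
  'ph' -> digraph (1 consonant phoneme) (phonemes so far: 3)
Total phonemes: 3

3


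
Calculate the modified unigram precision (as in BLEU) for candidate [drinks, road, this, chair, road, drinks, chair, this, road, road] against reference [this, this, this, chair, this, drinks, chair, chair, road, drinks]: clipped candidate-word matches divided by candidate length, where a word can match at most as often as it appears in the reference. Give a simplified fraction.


Reference word counts: {'chair': 3, 'drinks': 2, 'road': 1, 'this': 4}
Checking each candidate word (with clipping):
  'drinks' -> in reference (ref count 2, used 1/2) -> match (matches: 1)
  'road' -> in reference (ref count 1, used 1/1) -> match (matches: 2)
  'this' -> in reference (ref count 4, used 1/4) -> match (matches: 3)
  'chair' -> in reference (ref count 3, used 1/3) -> match (matches: 4)
  'road' -> ref count 1 already used up (1/1) -> clipped, no match (matches: 4)
  'drinks' -> in reference (ref count 2, used 2/2) -> match (matches: 5)
  'chair' -> in reference (ref count 3, used 2/3) -> match (matches: 6)
  'this' -> in reference (ref count 4, used 2/4) -> match (matches: 7)
  'road' -> ref count 1 already used up (1/1) -> clipped, no match (matches: 7)
  'road' -> ref count 1 already used up (1/1) -> clipped, no match (matches: 7)
Clipped matches: 7, Candidate length: 10
Precision = 7/10

7/10


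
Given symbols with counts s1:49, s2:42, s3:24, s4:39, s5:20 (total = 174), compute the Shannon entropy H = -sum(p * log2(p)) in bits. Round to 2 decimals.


Computing entropy H = -sum(p_i * log2(p_i)):
  s1: p = 49/174 = 0.2816, -p*log2(p) = 0.5148
  s2: p = 42/174 = 0.2414, -p*log2(p) = 0.4950
  s3: p = 24/174 = 0.1379, -p*log2(p) = 0.3942
  s4: p = 39/174 = 0.2241, -p*log2(p) = 0.4836
  s5: p = 20/174 = 0.1149, -p*log2(p) = 0.3587
H = sum of terms = 2.2463
Rounded to 2 decimals: 2.25

2.25


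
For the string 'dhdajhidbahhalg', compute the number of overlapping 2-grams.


String 'dhdajhidbahhalg' has length L = 15.
Number of overlapping n-grams = L - n + 1
Substituting: 15 - 2 + 1 = 14

14


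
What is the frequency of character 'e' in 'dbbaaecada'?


Scanning 'dbbaaecada' for 'e':
  Position 5: 'e' -> MATCH (count: 1)
Total occurrences of 'e': 1

1


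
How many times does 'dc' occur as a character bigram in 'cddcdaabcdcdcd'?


Scanning 'cddcdaabcdcdcd' for bigram 'dc':
  Position 0: 'cd' -> no
  Position 1: 'dd' -> no
  Position 2: 'dc' -> MATCH
  Position 3: 'cd' -> no
  Position 4: 'da' -> no
  Position 5: 'aa' -> no
  Position 6: 'ab' -> no
  Position 7: 'bc' -> no
  Position 8: 'cd' -> no
  Position 9: 'dc' -> MATCH
  Position 10: 'cd' -> no
  Position 11: 'dc' -> MATCH
  Position 12: 'cd' -> no
Total matches: 3

3


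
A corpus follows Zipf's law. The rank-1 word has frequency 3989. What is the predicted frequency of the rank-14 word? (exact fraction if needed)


Zipf's law: freq(rank) = f1 / rank
f1 = 3989, rank = 14
freq = 3989 / 14
GCD(3989, 14) = 1
Simplified: 3989/14

3989/14


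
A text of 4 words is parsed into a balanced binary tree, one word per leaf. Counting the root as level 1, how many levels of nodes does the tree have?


In a balanced binary tree with n leaves the deepest leaf is ceil(log2(n)) edges below the root,
so counting node levels inclusive of root and leaves gives ceil(log2(n)) + 1 levels.
log2(4) = 2.0000
ceil(2.0000) = 2
levels = 2 + 1 = 3

3


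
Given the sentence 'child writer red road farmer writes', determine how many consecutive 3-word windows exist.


Word trigrams from [6] words:
  Trigram 1: (child writer red)
  Trigram 2: (writer red road)
  Trigram 3: (red road farmer)
  Trigram 4: (road farmer writes)
Total word trigrams: 6 - 2 = 4

4


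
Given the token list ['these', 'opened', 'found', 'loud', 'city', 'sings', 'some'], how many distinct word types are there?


Listing all tokens and tracking unique types:
  Token 1: 'these' -> NEW (unique so far: 1)
  Token 2: 'opened' -> NEW (unique so far: 2)
  Token 3: 'found' -> NEW (unique so far: 3)
  Token 4: 'loud' -> NEW (unique so far: 4)
  Token 5: 'city' -> NEW (unique so far: 5)
  Token 6: 'sings' -> NEW (unique so far: 6)
  Token 7: 'some' -> NEW (unique so far: 7)
Unique types: ('city', 'found', 'loud', 'opened', 'sings', 'some', 'these')
Vocabulary size: 7

7


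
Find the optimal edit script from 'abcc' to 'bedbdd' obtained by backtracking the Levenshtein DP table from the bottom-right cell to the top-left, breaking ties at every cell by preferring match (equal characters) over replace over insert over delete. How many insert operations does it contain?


Edit distance = 5. Backtracking from cell (4, 6) with preference match > replace > insert > delete,
then listing the resulting alignment 'abcc' -> 'bedbdd' left to right:
  Step 1: insert 'b' [insertion #1]
  Step 2: insert 'e' [insertion #2]
  Step 3: replace a->d
  Step 4: keep 'b'
  Step 5: replace c->d
  Step 6: replace c->d
Total insertions: 2

2


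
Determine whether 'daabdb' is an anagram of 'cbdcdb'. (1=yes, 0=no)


Sort characters of 'daabdb': 'aabbdd'
Sort characters of 'cbdcdb': 'bbccdd'
Sorted forms differ -> they are NOT anagrams
Result: 0

0


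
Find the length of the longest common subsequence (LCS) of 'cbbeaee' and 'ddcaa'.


DP table for LCS of 'cbbeaee' and 'ddcaa':
       d  d  c  a  a
    0  0  0  0  0  0
  c 0  0  0  1  1  1
  b 0  0  0  1  1  1
  b 0  0  0  1  1  1
  e 0  0  0  1  1  1
  a 0  0  0  1  2  2
  e 0  0  0  1  2  2
  e 0  0  0  1  2  2
LCS: 'ca'
LCS length = 2

2


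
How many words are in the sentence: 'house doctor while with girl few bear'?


Counting words by splitting on spaces:
  Word 1: 'house'
  Word 2: 'doctor'
  Word 3: 'while'
  Word 4: 'with'
  Word 5: 'girl'
  Word 6: 'few'
  Word 7: 'bear'
Total words: 7

7


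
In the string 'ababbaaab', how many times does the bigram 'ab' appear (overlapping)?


Scanning 'ababbaaab' for bigram 'ab':
  Position 0: 'ab' -> MATCH
  Position 1: 'ba' -> no
  Position 2: 'ab' -> MATCH
  Position 3: 'bb' -> no
  Position 4: 'ba' -> no
  Position 5: 'aa' -> no
  Position 6: 'aa' -> no
  Position 7: 'ab' -> MATCH
Total matches: 3

3


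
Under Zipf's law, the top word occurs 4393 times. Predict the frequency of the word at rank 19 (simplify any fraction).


Zipf's law: freq(rank) = f1 / rank
f1 = 4393, rank = 19
freq = 4393 / 19
GCD(4393, 19) = 1
Simplified: 4393/19

4393/19


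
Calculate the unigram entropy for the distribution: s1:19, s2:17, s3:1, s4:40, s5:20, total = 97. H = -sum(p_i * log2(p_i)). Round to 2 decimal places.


Computing entropy H = -sum(p_i * log2(p_i)):
  s1: p = 19/97 = 0.1959, -p*log2(p) = 0.4607
  s2: p = 17/97 = 0.1753, -p*log2(p) = 0.4403
  s3: p = 1/97 = 0.0103, -p*log2(p) = 0.0680
  s4: p = 40/97 = 0.4124, -p*log2(p) = 0.5270
  s5: p = 20/97 = 0.2062, -p*log2(p) = 0.4697
H = sum of terms = 1.9657
Rounded to 2 decimals: 1.97

1.97


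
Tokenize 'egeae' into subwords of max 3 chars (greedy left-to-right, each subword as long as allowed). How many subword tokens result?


'egeae' has 5 characters.
Chunking with max size 3:
  Chunk 1: 'ege' (positions 0-2)
  Chunk 2: 'ae' (positions 3-4)
Total chunks: ceil(5 / 3) = 2

2


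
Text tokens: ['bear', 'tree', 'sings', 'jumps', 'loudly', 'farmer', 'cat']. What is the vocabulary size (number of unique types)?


Listing all tokens and tracking unique types:
  Token 1: 'bear' -> NEW (unique so far: 1)
  Token 2: 'tree' -> NEW (unique so far: 2)
  Token 3: 'sings' -> NEW (unique so far: 3)
  Token 4: 'jumps' -> NEW (unique so far: 4)
  Token 5: 'loudly' -> NEW (unique so far: 5)
  Token 6: 'farmer' -> NEW (unique so far: 6)
  Token 7: 'cat' -> NEW (unique so far: 7)
Unique types: ('bear', 'cat', 'farmer', 'jumps', 'loudly', 'sings', 'tree')
Vocabulary size: 7

7


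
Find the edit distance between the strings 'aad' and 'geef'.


Building DP table for s1='aad' (len 3) and s2='geef' (len 4):
       g  e  e  f
    0  1  2  3  4
  a 1  1  2  3  4
  a 2  2  2  3  4
  d 3  3  3  3  4
Edit distance = dp[3][4] = 4

4


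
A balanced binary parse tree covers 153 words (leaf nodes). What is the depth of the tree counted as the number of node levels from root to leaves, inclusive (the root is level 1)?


In a balanced binary tree with n leaves the deepest leaf is ceil(log2(n)) edges below the root,
so counting node levels inclusive of root and leaves gives ceil(log2(n)) + 1 levels.
log2(153) = 7.2574
ceil(7.2574) = 8
levels = 8 + 1 = 9

9


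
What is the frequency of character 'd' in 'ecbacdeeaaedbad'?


Scanning 'ecbacdeeaaedbad' for 'd':
  Position 5: 'd' -> MATCH (count: 1)
  Position 11: 'd' -> MATCH (count: 2)
  Position 14: 'd' -> MATCH (count: 3)
Total occurrences of 'd': 3

3


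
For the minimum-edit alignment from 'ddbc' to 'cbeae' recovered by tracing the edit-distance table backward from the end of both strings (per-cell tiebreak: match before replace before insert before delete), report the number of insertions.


Edit distance = 5. Backtracking from cell (4, 5) with preference match > replace > insert > delete,
then listing the resulting alignment 'ddbc' -> 'cbeae' left to right:
  Step 1: insert 'c' [insertion #1]
  Step 2: replace d->b
  Step 3: replace d->e
  Step 4: replace b->a
  Step 5: replace c->e
Total insertions: 1

1


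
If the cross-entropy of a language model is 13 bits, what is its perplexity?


Perplexity formula: PP = 2^H
H = 13
PP = 2^13
PP = 2^13 = 8192

8192


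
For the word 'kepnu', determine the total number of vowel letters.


Scanning each character of 'kepnu':
  Position 1: 'k' -> consonant (running count: 0)
  Position 2: 'e' -> vowel (running count: 1)
  Position 3: 'p' -> consonant (running count: 1)
  Position 4: 'n' -> consonant (running count: 1)
  Position 5: 'u' -> vowel (running count: 2)
Total vowels: 2

2


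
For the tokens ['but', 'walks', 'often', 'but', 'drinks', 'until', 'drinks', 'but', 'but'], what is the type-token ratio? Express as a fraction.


Tokens: 9
Unique types: ('but', 'drinks', 'often', 'until', 'walks') = 5
TTR = 5/9
Already in lowest terms.

5/9


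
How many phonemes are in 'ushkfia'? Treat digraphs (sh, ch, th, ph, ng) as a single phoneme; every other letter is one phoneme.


Parsing 'ushkfia' greedily, digraphs first:
  'u' -> vowel phoneme (phonemes so far: 1)
  'sh' -> digraph (1 consonant phoneme) (phonemes so far: 2)
  'k' -> consonant phoneme (phonemes so far: 3)
  'f' -> consonant phoneme (phonemes so far: 4)
  'i' -> vowel phoneme (phonemes so far: 5)
  'a' -> vowel phoneme (phonemes so far: 6)
Total phonemes: 6

6


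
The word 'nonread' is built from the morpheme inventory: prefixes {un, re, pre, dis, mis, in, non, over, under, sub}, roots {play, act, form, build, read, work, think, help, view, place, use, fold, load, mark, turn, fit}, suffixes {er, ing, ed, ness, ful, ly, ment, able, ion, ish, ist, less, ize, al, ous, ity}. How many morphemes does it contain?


Segmenting 'nonread' against the inventory:
  'non' -> prefix (morpheme 1)
  'read' -> root (morpheme 2)
Total morphemes: 2

2


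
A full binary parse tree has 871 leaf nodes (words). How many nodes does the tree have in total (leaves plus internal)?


Leaf nodes (terminals): 871
Internal nodes = n - 1 = 871 - 1 = 870
Total = leaves + internal = 871 + 870 = 1741

1741


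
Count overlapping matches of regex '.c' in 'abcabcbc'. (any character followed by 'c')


Pattern: .c means any character followed by 'c'.
Scanning 'abcabcbc' position-by-position:
  Pos 0: window 'ab' -> no
  Pos 1: window 'bc' -> MATCH
  Pos 2: window 'ca' -> no
  Pos 3: window 'ab' -> no
  Pos 4: window 'bc' -> MATCH
  Pos 5: window 'cb' -> no
  Pos 6: window 'bc' -> MATCH
  Pos 7: window 'c' -> no
Total matches: 3

3


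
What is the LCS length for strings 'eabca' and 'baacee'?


DP table for LCS of 'eabca' and 'baacee':
       b  a  a  c  e  e
    0  0  0  0  0  0  0
  e 0  0  0  0  0  1  1
  a 0  0  1  1  1  1  1
  b 0  1  1  1  1  1  1
  c 0  1  1  1  2  2  2
  a 0  1  2  2  2  2  2
LCS: 'ac'
LCS length = 2

2


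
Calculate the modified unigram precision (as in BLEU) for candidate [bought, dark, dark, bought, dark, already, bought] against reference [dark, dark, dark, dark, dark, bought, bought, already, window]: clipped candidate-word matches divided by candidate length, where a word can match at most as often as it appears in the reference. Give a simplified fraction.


Reference word counts: {'already': 1, 'bought': 2, 'dark': 5, 'window': 1}
Checking each candidate word (with clipping):
  'bought' -> in reference (ref count 2, used 1/2) -> match (matches: 1)
  'dark' -> in reference (ref count 5, used 1/5) -> match (matches: 2)
  'dark' -> in reference (ref count 5, used 2/5) -> match (matches: 3)
  'bought' -> in reference (ref count 2, used 2/2) -> match (matches: 4)
  'dark' -> in reference (ref count 5, used 3/5) -> match (matches: 5)
  'already' -> in reference (ref count 1, used 1/1) -> match (matches: 6)
  'bought' -> ref count 2 already used up (2/2) -> clipped, no match (matches: 6)
Clipped matches: 6, Candidate length: 7
Precision = 6/7

6/7


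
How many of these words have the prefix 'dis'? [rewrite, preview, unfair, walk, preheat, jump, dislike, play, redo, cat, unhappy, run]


Checking each word for prefix 'dis':
  'rewrite' -> no (count: 0)
  'preview' -> no (count: 0)
  'unfair' -> no (count: 0)
  'walk' -> no (count: 0)
  'preheat' -> no (count: 0)
  'jump' -> no (count: 0)
  'dislike' -> YES, starts with 'dis' (count: 1)
  'play' -> no (count: 1)
  'redo' -> no (count: 1)
  'cat' -> no (count: 1)
  'unhappy' -> no (count: 1)
  'run' -> no (count: 1)
Total with prefix 'dis': 1

1


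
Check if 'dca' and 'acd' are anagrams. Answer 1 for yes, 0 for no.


Sort characters of 'dca': 'acd'
Sort characters of 'acd': 'acd'
Sorted forms match -> they ARE anagrams
Result: 1

1


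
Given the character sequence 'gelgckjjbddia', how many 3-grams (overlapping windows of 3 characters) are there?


String 'gelgckjjbddia' has length L = 13.
Number of overlapping n-grams = L - n + 1
Substituting: 13 - 3 + 1 = 11

11


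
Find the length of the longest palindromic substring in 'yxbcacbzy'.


Scanning 'yxbcacbzy' for palindromic substrings.
Substring at positions 2-6: 'bcacb'.
Check: reverse('bcacb') = 'bcacb' -> palindrome confirmed.
Neighbouring characters ('x' / 'z') break symmetry, so it cannot extend further.
No longer palindromic substring exists; longest length = 5

5


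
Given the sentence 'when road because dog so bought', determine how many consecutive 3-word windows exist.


Word trigrams from [6] words:
  Trigram 1: (when road because)
  Trigram 2: (road because dog)
  Trigram 3: (because dog so)
  Trigram 4: (dog so bought)
Total word trigrams: 6 - 2 = 4

4


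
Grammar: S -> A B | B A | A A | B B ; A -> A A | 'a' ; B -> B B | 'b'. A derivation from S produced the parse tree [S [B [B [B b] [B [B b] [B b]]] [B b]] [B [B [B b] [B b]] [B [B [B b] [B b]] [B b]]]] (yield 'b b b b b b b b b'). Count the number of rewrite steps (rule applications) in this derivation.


Every bracketed nonterminal node [X ...] in the tree is produced by exactly one rule application.
Reading the tree off as a leftmost derivation:
  Step 1: S  =>  B B   (applied S -> B B)
  Step 2: B B  =>  B B B   (applied B -> B B)
  Step 3: B B B  =>  B B B B   (applied B -> B B)
  Step 4: B B B B  =>  b B B B   (applied B -> b)
  Step 5: b B B B  =>  b B B B B   (applied B -> B B)
  Step 6: b B B B B  =>  b b B B B   (applied B -> b)
  Step 7: b b B B B  =>  b b b B B   (applied B -> b)
  Step 8: b b b B B  =>  b b b b B   (applied B -> b)
  Step 9: b b b b B  =>  b b b b B B   (applied B -> B B)
  Step 10: b b b b B B  =>  b b b b B B B   (applied B -> B B)
  Step 11: b b b b B B B  =>  b b b b b B B   (applied B -> b)
  Step 12: b b b b b B B  =>  b b b b b b B   (applied B -> b)
  Step 13: b b b b b b B  =>  b b b b b b B B   (applied B -> B B)
  Step 14: b b b b b b B B  =>  b b b b b b B B B   (applied B -> B B)
  Step 15: b b b b b b B B B  =>  b b b b b b b B B   (applied B -> b)
  Step 16: b b b b b b b B B  =>  b b b b b b b b B   (applied B -> b)
  Step 17: b b b b b b b b B  =>  b b b b b b b b b   (applied B -> b)
Final yield: b b b b b b b b b
Total rewrite steps: 17

17


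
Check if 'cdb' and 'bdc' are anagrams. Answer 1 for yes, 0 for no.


Sort characters of 'cdb': 'bcd'
Sort characters of 'bdc': 'bcd'
Sorted forms match -> they ARE anagrams
Result: 1

1


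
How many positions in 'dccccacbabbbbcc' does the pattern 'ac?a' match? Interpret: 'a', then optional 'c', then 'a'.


Pattern: ac?a means 'a', then optional 'c', then 'a'.
Scanning 'dccccacbabbbbcc' position-by-position:
  Pos 0: window 'dcc' -> no
  Pos 1: window 'ccc' -> no
  Pos 2: window 'ccc' -> no
  Pos 3: window 'cca' -> no
  Pos 4: window 'cac' -> no
  Pos 5: window 'acb' -> no
  Pos 6: window 'cba' -> no
  Pos 7: window 'bab' -> no
  Pos 8: window 'abb' -> no
  Pos 9: window 'bbb' -> no
  Pos 10: window 'bbb' -> no
  Pos 11: window 'bbc' -> no
  Pos 12: window 'bcc' -> no
  Pos 13: window 'cc' -> no
  Pos 14: window 'c' -> no
Total matches: 0

0


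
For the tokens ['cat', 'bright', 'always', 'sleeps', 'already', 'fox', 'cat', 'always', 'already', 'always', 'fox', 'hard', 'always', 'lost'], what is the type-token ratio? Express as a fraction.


Tokens: 14
Unique types: ('already', 'always', 'bright', 'cat', 'fox', 'hard', 'lost', 'sleeps') = 8
TTR = 8/14
Simplify: divide both by 2 -> 4/7
TTR = 4/7

4/7


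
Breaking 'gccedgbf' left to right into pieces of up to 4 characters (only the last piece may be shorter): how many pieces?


'gccedgbf' has 8 characters.
Chunking with max size 4:
  Chunk 1: 'gcce' (positions 0-3)
  Chunk 2: 'dgbf' (positions 4-7)
Total chunks: ceil(8 / 4) = 2

2


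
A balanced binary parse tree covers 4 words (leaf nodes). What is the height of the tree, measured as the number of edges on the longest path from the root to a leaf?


In a balanced binary tree with n leaves the deepest leaf is ceil(log2(n)) edges below the root.
log2(4) = 2.0000
ceil(2.0000) = 2
height (edges) = 2

2


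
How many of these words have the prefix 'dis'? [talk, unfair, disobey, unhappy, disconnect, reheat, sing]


Checking each word for prefix 'dis':
  'talk' -> no (count: 0)
  'unfair' -> no (count: 0)
  'disobey' -> YES, starts with 'dis' (count: 1)
  'unhappy' -> no (count: 1)
  'disconnect' -> YES, starts with 'dis' (count: 2)
  'reheat' -> no (count: 2)
  'sing' -> no (count: 2)
Total with prefix 'dis': 2

2


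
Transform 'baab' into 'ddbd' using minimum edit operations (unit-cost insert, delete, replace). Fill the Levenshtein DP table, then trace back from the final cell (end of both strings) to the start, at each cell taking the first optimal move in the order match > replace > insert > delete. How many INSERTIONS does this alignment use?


Edit distance = 4. Backtracking from cell (4, 4) with preference match > replace > insert > delete,
then listing the resulting alignment 'baab' -> 'ddbd' left to right:
  Step 1: replace b->d
  Step 2: replace a->d
  Step 3: replace a->b
  Step 4: replace b->d
Total insertions: 0

0


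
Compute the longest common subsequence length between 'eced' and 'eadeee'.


DP table for LCS of 'eced' and 'eadeee':
       e  a  d  e  e  e
    0  0  0  0  0  0  0
  e 0  1  1  1  1  1  1
  c 0  1  1  1  1  1  1
  e 0  1  1  1  2  2  2
  d 0  1  1  2  2  2  2
LCS: 'ee'
LCS length = 2

2


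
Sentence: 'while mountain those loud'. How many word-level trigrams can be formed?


Word trigrams from [4] words:
  Trigram 1: (while mountain those)
  Trigram 2: (mountain those loud)
Total word trigrams: 4 - 2 = 2

2


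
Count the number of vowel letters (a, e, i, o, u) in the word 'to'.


Scanning each character of 'to':
  Position 1: 't' -> consonant (running count: 0)
  Position 2: 'o' -> vowel (running count: 1)
Total vowels: 1

1


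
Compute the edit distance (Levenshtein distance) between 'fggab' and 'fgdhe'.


Building DP table for s1='fggab' (len 5) and s2='fgdhe' (len 5):
       f  g  d  h  e
    0  1  2  3  4  5
  f 1  0  1  2  3  4
  g 2  1  0  1  2  3
  g 3  2  1  1  2  3
  a 4  3  2  2  2  3
  b 5  4  3  3  3  3
Edit distance = dp[5][5] = 3

3


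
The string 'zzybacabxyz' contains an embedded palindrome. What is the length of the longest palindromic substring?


Scanning 'zzybacabxyz' for palindromic substrings.
Substring at positions 3-7: 'bacab'.
Check: reverse('bacab') = 'bacab' -> palindrome confirmed.
Neighbouring characters ('y' / 'x') break symmetry, so it cannot extend further.
No longer palindromic substring exists; longest length = 5

5


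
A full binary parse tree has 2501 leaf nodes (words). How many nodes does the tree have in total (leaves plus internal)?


Leaf nodes (terminals): 2501
Internal nodes = n - 1 = 2501 - 1 = 2500
Total = leaves + internal = 2501 + 2500 = 5001

5001


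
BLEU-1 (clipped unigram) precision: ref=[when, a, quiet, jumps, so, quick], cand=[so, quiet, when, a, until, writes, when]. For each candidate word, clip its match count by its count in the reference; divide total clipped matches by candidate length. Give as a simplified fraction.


Reference word counts: {'a': 1, 'jumps': 1, 'quick': 1, 'quiet': 1, 'so': 1, 'when': 1}
Checking each candidate word (with clipping):
  'so' -> in reference (ref count 1, used 1/1) -> match (matches: 1)
  'quiet' -> in reference (ref count 1, used 1/1) -> match (matches: 2)
  'when' -> in reference (ref count 1, used 1/1) -> match (matches: 3)
  'a' -> in reference (ref count 1, used 1/1) -> match (matches: 4)
  'until' -> not in reference -> no match (matches: 4)
  'writes' -> not in reference -> no match (matches: 4)
  'when' -> ref count 1 already used up (1/1) -> clipped, no match (matches: 4)
Clipped matches: 4, Candidate length: 7
Precision = 4/7

4/7


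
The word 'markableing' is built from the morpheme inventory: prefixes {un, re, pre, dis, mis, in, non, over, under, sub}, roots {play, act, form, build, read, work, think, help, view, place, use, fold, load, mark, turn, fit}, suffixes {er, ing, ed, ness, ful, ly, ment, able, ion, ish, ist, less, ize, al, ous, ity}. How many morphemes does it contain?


Segmenting 'markableing' against the inventory:
  'mark' -> root (morpheme 1)
  'able' -> suffix (morpheme 2)
  'ing' -> suffix (morpheme 3)
Total morphemes: 3

3


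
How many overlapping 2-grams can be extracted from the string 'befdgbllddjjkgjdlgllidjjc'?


String 'befdgbllddjjkgjdlgllidjjc' has length L = 25.
Number of overlapping n-grams = L - n + 1
Substituting: 25 - 2 + 1 = 24

24


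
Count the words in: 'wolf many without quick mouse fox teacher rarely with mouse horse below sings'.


Counting words by splitting on spaces:
  Word 1: 'wolf'
  Word 2: 'many'
  Word 3: 'without'
  Word 4: 'quick'
  Word 5: 'mouse'
  Word 6: 'fox'
  Word 7: 'teacher'
  Word 8: 'rarely'
  Word 9: 'with'
  Word 10: 'mouse'
  Word 11: 'horse'
  Word 12: 'below'
  Word 13: 'sings'
Total words: 13

13


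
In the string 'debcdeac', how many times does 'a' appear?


Scanning 'debcdeac' for 'a':
  Position 6: 'a' -> MATCH (count: 1)
Total occurrences of 'a': 1

1


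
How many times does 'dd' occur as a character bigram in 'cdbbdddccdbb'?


Scanning 'cdbbdddccdbb' for bigram 'dd':
  Position 0: 'cd' -> no
  Position 1: 'db' -> no
  Position 2: 'bb' -> no
  Position 3: 'bd' -> no
  Position 4: 'dd' -> MATCH
  Position 5: 'dd' -> MATCH
  Position 6: 'dc' -> no
  Position 7: 'cc' -> no
  Position 8: 'cd' -> no
  Position 9: 'db' -> no
  Position 10: 'bb' -> no
Total matches: 2

2


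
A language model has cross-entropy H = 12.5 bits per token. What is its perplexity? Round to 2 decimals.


Perplexity formula: PP = 2^H
H = 12.5
PP = 2^12.5
Decompose: 2^12.5 = 2^12 * 2^0.5 = 2^12 * sqrt(2)
2^12 = 4096, sqrt(2) ~ 1.4142136
PP ~ 4096 * 1.4142136 = 5792.6189056
Rounded to 2 decimals: 5792.62

5792.62


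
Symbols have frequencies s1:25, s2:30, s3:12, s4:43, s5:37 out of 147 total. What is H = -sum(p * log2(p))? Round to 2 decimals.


Computing entropy H = -sum(p_i * log2(p_i)):
  s1: p = 25/147 = 0.1701, -p*log2(p) = 0.4347
  s2: p = 30/147 = 0.2041, -p*log2(p) = 0.4679
  s3: p = 12/147 = 0.0816, -p*log2(p) = 0.2951
  s4: p = 43/147 = 0.2925, -p*log2(p) = 0.5188
  s5: p = 37/147 = 0.2517, -p*log2(p) = 0.5009
H = sum of terms = 2.2174
Rounded to 2 decimals: 2.22

2.22


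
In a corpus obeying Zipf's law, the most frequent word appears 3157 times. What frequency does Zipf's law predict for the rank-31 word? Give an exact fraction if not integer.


Zipf's law: freq(rank) = f1 / rank
f1 = 3157, rank = 31
freq = 3157 / 31
GCD(3157, 31) = 1
Simplified: 3157/31

3157/31


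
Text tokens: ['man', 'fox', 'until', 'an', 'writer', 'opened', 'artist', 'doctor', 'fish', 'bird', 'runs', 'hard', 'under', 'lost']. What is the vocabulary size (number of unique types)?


Listing all tokens and tracking unique types:
  Token 1: 'man' -> NEW (unique so far: 1)
  Token 2: 'fox' -> NEW (unique so far: 2)
  Token 3: 'until' -> NEW (unique so far: 3)
  Token 4: 'an' -> NEW (unique so far: 4)
  Token 5: 'writer' -> NEW (unique so far: 5)
  Token 6: 'opened' -> NEW (unique so far: 6)
  Token 7: 'artist' -> NEW (unique so far: 7)
  Token 8: 'doctor' -> NEW (unique so far: 8)
  Token 9: 'fish' -> NEW (unique so far: 9)
  Token 10: 'bird' -> NEW (unique so far: 10)
  Token 11: 'runs' -> NEW (unique so far: 11)
  Token 12: 'hard' -> NEW (unique so far: 12)
  Token 13: 'under' -> NEW (unique so far: 13)
  Token 14: 'lost' -> NEW (unique so far: 14)
Unique types: ('an', 'artist', 'bird', 'doctor', 'fish', 'fox', 'hard', 'lost', 'man', 'opened', 'runs', 'under', 'until', 'writer')
Vocabulary size: 14

14


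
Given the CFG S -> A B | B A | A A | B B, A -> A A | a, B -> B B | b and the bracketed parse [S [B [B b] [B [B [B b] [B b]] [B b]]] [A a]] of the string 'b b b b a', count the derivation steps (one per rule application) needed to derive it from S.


Every bracketed nonterminal node [X ...] in the tree is produced by exactly one rule application.
Reading the tree off as a leftmost derivation:
  Step 1: S  =>  B A   (applied S -> B A)
  Step 2: B A  =>  B B A   (applied B -> B B)
  Step 3: B B A  =>  b B A   (applied B -> b)
  Step 4: b B A  =>  b B B A   (applied B -> B B)
  Step 5: b B B A  =>  b B B B A   (applied B -> B B)
  Step 6: b B B B A  =>  b b B B A   (applied B -> b)
  Step 7: b b B B A  =>  b b b B A   (applied B -> b)
  Step 8: b b b B A  =>  b b b b A   (applied B -> b)
  Step 9: b b b b A  =>  b b b b a   (applied A -> a)
Final yield: b b b b a
Total rewrite steps: 9

9


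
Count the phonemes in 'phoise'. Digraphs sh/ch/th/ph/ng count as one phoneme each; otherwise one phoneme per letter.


Parsing 'phoise' greedily, digraphs first:
  'ph' -> digraph (1 consonant phoneme) (phonemes so far: 1)
  'o' -> vowel phoneme (phonemes so far: 2)
  'i' -> vowel phoneme (phonemes so far: 3)
  's' -> consonant phoneme (phonemes so far: 4)
  'e' -> vowel phoneme (phonemes so far: 5)
Total phonemes: 5

5


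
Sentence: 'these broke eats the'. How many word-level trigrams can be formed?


Word trigrams from [4] words:
  Trigram 1: (these broke eats)
  Trigram 2: (broke eats the)
Total word trigrams: 4 - 2 = 2

2


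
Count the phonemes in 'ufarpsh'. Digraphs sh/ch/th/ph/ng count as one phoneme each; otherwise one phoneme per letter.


Parsing 'ufarpsh' greedily, digraphs first:
  'u' -> vowel phoneme (phonemes so far: 1)
  'f' -> consonant phoneme (phonemes so far: 2)
  'a' -> vowel phoneme (phonemes so far: 3)
  'r' -> consonant phoneme (phonemes so far: 4)
  'p' -> consonant phoneme (phonemes so far: 5)
  'sh' -> digraph (1 consonant phoneme) (phonemes so far: 6)
Total phonemes: 6

6


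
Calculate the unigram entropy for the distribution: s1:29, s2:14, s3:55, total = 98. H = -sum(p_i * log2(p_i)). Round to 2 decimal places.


Computing entropy H = -sum(p_i * log2(p_i)):
  s1: p = 29/98 = 0.2959, -p*log2(p) = 0.5198
  s2: p = 14/98 = 0.1429, -p*log2(p) = 0.4011
  s3: p = 55/98 = 0.5612, -p*log2(p) = 0.4677
H = sum of terms = 1.3886
Rounded to 2 decimals: 1.39

1.39


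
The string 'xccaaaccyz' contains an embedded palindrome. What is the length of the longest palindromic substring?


Scanning 'xccaaaccyz' for palindromic substrings.
Substring at positions 1-7: 'ccaaacc'.
Check: reverse('ccaaacc') = 'ccaaacc' -> palindrome confirmed.
Neighbouring characters ('x' / 'y') break symmetry, so it cannot extend further.
No longer palindromic substring exists; longest length = 7

7


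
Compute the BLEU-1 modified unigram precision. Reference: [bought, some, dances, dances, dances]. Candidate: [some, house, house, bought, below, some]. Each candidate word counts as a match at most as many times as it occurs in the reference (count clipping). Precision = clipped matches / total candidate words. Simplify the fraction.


Reference word counts: {'bought': 1, 'dances': 3, 'some': 1}
Checking each candidate word (with clipping):
  'some' -> in reference (ref count 1, used 1/1) -> match (matches: 1)
  'house' -> not in reference -> no match (matches: 1)
  'house' -> not in reference -> no match (matches: 1)
  'bought' -> in reference (ref count 1, used 1/1) -> match (matches: 2)
  'below' -> not in reference -> no match (matches: 2)
  'some' -> ref count 1 already used up (1/1) -> clipped, no match (matches: 2)
Clipped matches: 2, Candidate length: 6
Precision = 2/6 = 1/3

1/3


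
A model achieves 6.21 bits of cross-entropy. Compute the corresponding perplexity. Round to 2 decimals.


Perplexity formula: PP = 2^H
H = 6.21
PP = 2^6.21
Decompose: 2^6.21 = 2^6 * 2^0.21
2^6 = 64, 2^0.21 ~ 1.1566882
PP ~ 64 * 1.1566882 = 74.0280448
Rounded to 2 decimals: 74.03

74.03


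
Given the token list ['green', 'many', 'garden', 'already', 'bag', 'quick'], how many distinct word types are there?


Listing all tokens and tracking unique types:
  Token 1: 'green' -> NEW (unique so far: 1)
  Token 2: 'many' -> NEW (unique so far: 2)
  Token 3: 'garden' -> NEW (unique so far: 3)
  Token 4: 'already' -> NEW (unique so far: 4)
  Token 5: 'bag' -> NEW (unique so far: 5)
  Token 6: 'quick' -> NEW (unique so far: 6)
Unique types: ('already', 'bag', 'garden', 'green', 'many', 'quick')
Vocabulary size: 6

6


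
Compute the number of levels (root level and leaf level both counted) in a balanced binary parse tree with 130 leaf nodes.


In a balanced binary tree with n leaves the deepest leaf is ceil(log2(n)) edges below the root,
so counting node levels inclusive of root and leaves gives ceil(log2(n)) + 1 levels.
log2(130) = 7.0224
ceil(7.0224) = 8
levels = 8 + 1 = 9

9


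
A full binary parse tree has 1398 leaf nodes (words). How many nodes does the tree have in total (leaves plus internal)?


Leaf nodes (terminals): 1398
Internal nodes = n - 1 = 1398 - 1 = 1397
Total = leaves + internal = 1398 + 1397 = 2795

2795


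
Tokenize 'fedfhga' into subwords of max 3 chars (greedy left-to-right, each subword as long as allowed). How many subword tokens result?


'fedfhga' has 7 characters.
Chunking with max size 3:
  Chunk 1: 'fed' (positions 0-2)
  Chunk 2: 'fhg' (positions 3-5)
  Chunk 3: 'a' (positions 6-6)
Total chunks: ceil(7 / 3) = 3

3


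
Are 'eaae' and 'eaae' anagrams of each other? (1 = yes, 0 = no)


Sort characters of 'eaae': 'aaee'
Sort characters of 'eaae': 'aaee'
Sorted forms match -> they ARE anagrams
Result: 1

1


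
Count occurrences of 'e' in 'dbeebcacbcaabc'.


Scanning 'dbeebcacbcaabc' for 'e':
  Position 2: 'e' -> MATCH (count: 1)
  Position 3: 'e' -> MATCH (count: 2)
Total occurrences of 'e': 2

2


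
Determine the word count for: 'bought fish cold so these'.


Counting words by splitting on spaces:
  Word 1: 'bought'
  Word 2: 'fish'
  Word 3: 'cold'
  Word 4: 'so'
  Word 5: 'these'
Total words: 5

5


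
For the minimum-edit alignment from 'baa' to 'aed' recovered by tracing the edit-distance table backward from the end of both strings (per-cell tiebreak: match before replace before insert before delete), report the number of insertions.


Edit distance = 3. Backtracking from cell (3, 3) with preference match > replace > insert > delete,
then listing the resulting alignment 'baa' -> 'aed' left to right:
  Step 1: replace b->a
  Step 2: replace a->e
  Step 3: replace a->d
Total insertions: 0

0


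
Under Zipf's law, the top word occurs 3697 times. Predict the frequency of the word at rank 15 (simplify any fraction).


Zipf's law: freq(rank) = f1 / rank
f1 = 3697, rank = 15
freq = 3697 / 15
GCD(3697, 15) = 1
Simplified: 3697/15

3697/15


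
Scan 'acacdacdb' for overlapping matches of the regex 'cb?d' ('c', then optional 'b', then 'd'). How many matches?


Pattern: cb?d means 'c', then optional 'b', then 'd'.
Scanning 'acacdacdb' position-by-position:
  Pos 0: window 'aca' -> no
  Pos 1: window 'cac' -> no
  Pos 2: window 'acd' -> no
  Pos 3: window 'cda' -> MATCH
  Pos 4: window 'dac' -> no
  Pos 5: window 'acd' -> no
  Pos 6: window 'cdb' -> MATCH
  Pos 7: window 'db' -> no
  Pos 8: window 'b' -> no
Total matches: 2

2


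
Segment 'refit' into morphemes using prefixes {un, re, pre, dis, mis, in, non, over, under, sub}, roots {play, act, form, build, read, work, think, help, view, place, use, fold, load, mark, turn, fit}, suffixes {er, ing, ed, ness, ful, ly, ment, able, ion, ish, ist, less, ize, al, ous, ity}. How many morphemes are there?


Segmenting 'refit' against the inventory:
  're' -> prefix (morpheme 1)
  'fit' -> root (morpheme 2)
Total morphemes: 2

2


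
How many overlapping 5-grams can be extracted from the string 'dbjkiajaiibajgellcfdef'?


String 'dbjkiajaiibajgellcfdef' has length L = 22.
Number of overlapping n-grams = L - n + 1
Substituting: 22 - 5 + 1 = 18

18


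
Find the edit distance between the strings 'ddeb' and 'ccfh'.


Building DP table for s1='ddeb' (len 4) and s2='ccfh' (len 4):
       c  c  f  h
    0  1  2  3  4
  d 1  1  2  3  4
  d 2  2  2  3  4
  e 3  3  3  3  4
  b 4  4  4  4  4
Edit distance = dp[4][4] = 4

4


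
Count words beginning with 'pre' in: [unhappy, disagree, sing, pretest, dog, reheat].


Checking each word for prefix 'pre':
  'unhappy' -> no (count: 0)
  'disagree' -> no (count: 0)
  'sing' -> no (count: 0)
  'pretest' -> YES, starts with 'pre' (count: 1)
  'dog' -> no (count: 1)
  'reheat' -> no (count: 1)
Total with prefix 'pre': 1

1


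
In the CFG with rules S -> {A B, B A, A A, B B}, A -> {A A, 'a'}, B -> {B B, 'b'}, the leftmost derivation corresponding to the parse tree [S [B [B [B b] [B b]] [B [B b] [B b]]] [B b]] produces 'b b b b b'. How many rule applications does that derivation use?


Every bracketed nonterminal node [X ...] in the tree is produced by exactly one rule application.
Reading the tree off as a leftmost derivation:
  Step 1: S  =>  B B   (applied S -> B B)
  Step 2: B B  =>  B B B   (applied B -> B B)
  Step 3: B B B  =>  B B B B   (applied B -> B B)
  Step 4: B B B B  =>  b B B B   (applied B -> b)
  Step 5: b B B B  =>  b b B B   (applied B -> b)
  Step 6: b b B B  =>  b b B B B   (applied B -> B B)
  Step 7: b b B B B  =>  b b b B B   (applied B -> b)
  Step 8: b b b B B  =>  b b b b B   (applied B -> b)
  Step 9: b b b b B  =>  b b b b b   (applied B -> b)
Final yield: b b b b b
Total rewrite steps: 9

9
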